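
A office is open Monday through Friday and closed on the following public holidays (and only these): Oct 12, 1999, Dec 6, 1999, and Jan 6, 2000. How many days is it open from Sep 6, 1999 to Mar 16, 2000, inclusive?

136 business days

Sep 6, 1999 is a Monday.
From Sep 6, 1999 to Mar 16, 2000 is 193 days inclusive.
193 = 7 × 27 + 4, so there are 27 full weeks plus 4 extra days.
Each full week contributes 5 weekdays (Mon–Fri): 27 × 5 = 135.
The 4 extra days are Monday, Tuesday, Wednesday, Thursday — 4 of them qualify.
Total: 135 + 4 = 139.
Holidays: Oct 12, 1999 (Tue); Dec 6, 1999 (Mon); Jan 6, 2000 (Thu).
All 3 holidays fall on weekdays, so subtract 3.
Business days: 139 − 3 = 136.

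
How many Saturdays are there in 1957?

52

Jan 1, 1957 is a Tuesday.
From Jan 1, 1957 to Dec 31, 1957 is 365 days inclusive.
365 = 7 × 52 + 1, so there are 52 full weeks plus 1 extra day.
Each full week contributes one Saturday: 52 so far.
The 1 extra day is Tuesday — none qualify.
Total: 52 + 0 = 52.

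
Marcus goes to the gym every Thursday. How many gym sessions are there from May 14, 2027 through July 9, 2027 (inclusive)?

May 14, 2027 is a Friday.
The range spans 57 days (inclusive of both endpoints).
57 = 7 × 8 + 1, so there are 8 full weeks plus 1 extra day.
Each full week contributes one Thursday: 8 so far.
The 1 extra day is Friday — none qualify.
Total: 8 + 0 = 8.

8 Thursdays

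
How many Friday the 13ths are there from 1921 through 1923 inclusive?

5

Friday-the-13ths by year:
1921: May
1922: Jan, Oct
1923: Apr, Jul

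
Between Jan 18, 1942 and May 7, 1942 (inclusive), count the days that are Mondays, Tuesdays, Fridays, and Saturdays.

Jan 18, 1942 is a Sunday.
The range spans 110 days (inclusive of both endpoints).
110 = 7 × 15 + 5, so there are 15 full weeks plus 5 extra days.
Each full week contributes 4 days from the set (Mon, Tue, Fri, Sat): 15 × 4 = 60.
The 5 extra days are Sunday, Monday, Tuesday, Wednesday, Thursday — 2 of them qualify.
Total: 60 + 2 = 62.

62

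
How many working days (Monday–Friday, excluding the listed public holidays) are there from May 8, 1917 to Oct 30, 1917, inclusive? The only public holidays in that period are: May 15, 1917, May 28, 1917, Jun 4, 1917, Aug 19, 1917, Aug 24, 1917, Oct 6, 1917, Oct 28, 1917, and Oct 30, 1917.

121

May 8, 1917 is a Tuesday.
That's 176 days from start to end, counting both.
176 = 7 × 25 + 1, so there are 25 full weeks plus 1 extra day.
Each full week contributes 5 weekdays (Mon–Fri): 25 × 5 = 125.
The 1 extra day is Tue — 1 of them qualifies.
Total: 125 + 1 = 126.
Holidays: May 15, 1917 (Tue); May 28, 1917 (Mon); Jun 4, 1917 (Mon); Aug 19, 1917 (Sun); Aug 24, 1917 (Fri); Oct 6, 1917 (Sat); Oct 28, 1917 (Sun); Oct 30, 1917 (Tue).
5 of the 8 holidays fall on weekdays; the rest are weekends and were already excluded.
Business days: 126 − 5 = 121.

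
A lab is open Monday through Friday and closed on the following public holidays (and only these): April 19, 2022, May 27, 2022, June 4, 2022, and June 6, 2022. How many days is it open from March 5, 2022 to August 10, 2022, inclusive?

110

March 5, 2022 is a Saturday.
From March 5, 2022 to August 10, 2022 is 159 days inclusive.
159 = 7 × 22 + 5, so there are 22 full weeks plus 5 extra days.
Each full week contributes 5 weekdays (Mon–Fri): 22 × 5 = 110.
The 5 extra days are Sat, Sun, Mon, Tue, Wed — 3 of them qualify.
Total: 110 + 3 = 113.
Holidays: April 19, 2022 (Tue); May 27, 2022 (Fri); June 4, 2022 (Sat); June 6, 2022 (Mon).
3 of the 4 holidays fall on weekdays; the rest are weekends and were already excluded.
Business days: 113 − 3 = 110.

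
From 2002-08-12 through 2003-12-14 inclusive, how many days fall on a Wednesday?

70 Wednesdays

2002-08-12 is a Monday.
That's 490 days from start to end, counting both.
490 = 7 × 70, so the span is exactly 70 full weeks.
Each full week contributes one Wednesday: 70 so far.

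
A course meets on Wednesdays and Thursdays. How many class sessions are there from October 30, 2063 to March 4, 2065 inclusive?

141

October 30, 2063 is a Tuesday.
From October 30, 2063 to March 4, 2065 is 492 days inclusive.
492 = 7 × 70 + 2, so there are 70 full weeks plus 2 extra days.
Each full week contributes 2 days from the set (Wed, Thu): 70 × 2 = 140.
The 2 extra days are Tue, Wed — 1 of them qualifies.
Total: 140 + 1 = 141.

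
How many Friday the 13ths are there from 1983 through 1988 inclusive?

11

Friday-the-13ths by year:
1983: May
1984: Jan, Apr, Jul
1985: Sep, Dec
1986: Jun
1987: Feb, Mar, Nov
1988: May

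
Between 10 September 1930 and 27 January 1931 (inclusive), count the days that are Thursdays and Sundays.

40

10 September 1930 is a Wednesday.
That's 140 days from start to end, counting both.
140 = 7 × 20, so the span is exactly 20 full weeks.
Each full week contributes 2 days from the set (Thu, Sun): 20 × 2 = 40.
Total: 40.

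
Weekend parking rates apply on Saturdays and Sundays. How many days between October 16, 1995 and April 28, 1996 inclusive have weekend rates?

October 16, 1995 is a Monday.
That's 196 days from start to end, counting both.
196 = 7 × 28, so the span is exactly 28 full weeks.
Each full week contributes 2 weekend days (Sat, Sun): 28 × 2 = 56.
Total: 56.

56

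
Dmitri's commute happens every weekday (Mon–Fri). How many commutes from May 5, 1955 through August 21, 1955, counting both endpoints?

May 5, 1955 is a Thursday.
From May 5, 1955 to August 21, 1955 is 109 days inclusive.
109 = 7 × 15 + 4, so there are 15 full weeks plus 4 extra days.
Each full week contributes 5 weekdays (Mon–Fri): 15 × 5 = 75.
The 4 extra days are Thursday, Friday, Saturday, Sunday — 2 of them qualify.
Total: 75 + 2 = 77.

77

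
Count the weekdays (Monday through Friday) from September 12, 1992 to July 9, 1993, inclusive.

September 12, 1992 is a Saturday.
That's 301 days from start to end, counting both.
301 = 7 × 43, so the span is exactly 43 full weeks.
Each full week contributes 5 weekdays (Mon–Fri): 43 × 5 = 215.

215 weekdays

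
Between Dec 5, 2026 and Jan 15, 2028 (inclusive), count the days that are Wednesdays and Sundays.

116

Dec 5, 2026 is a Saturday.
That's 407 days from start to end, counting both.
407 = 7 × 58 + 1, so there are 58 full weeks plus 1 extra day.
Each full week contributes 2 days from the set (Wed, Sun): 58 × 2 = 116.
The 1 extra day is Sat — none qualify.
Total: 116 + 0 = 116.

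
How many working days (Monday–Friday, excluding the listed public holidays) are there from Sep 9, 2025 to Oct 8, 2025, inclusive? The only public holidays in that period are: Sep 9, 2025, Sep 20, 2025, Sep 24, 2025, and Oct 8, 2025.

Sep 9, 2025 is a Tuesday.
From Sep 9, 2025 to Oct 8, 2025 is 30 days inclusive.
30 = 7 × 4 + 2, so there are 4 full weeks plus 2 extra days.
Each full week contributes 5 weekdays (Mon–Fri): 4 × 5 = 20.
The 2 extra days are Tuesday, Wednesday — 2 of them qualify.
Total: 20 + 2 = 22.
Holidays: Sep 9, 2025 (Tue); Sep 20, 2025 (Sat); Sep 24, 2025 (Wed); Oct 8, 2025 (Wed).
3 of the 4 holidays fall on weekdays; the rest are weekends and were already excluded.
Business days: 22 − 3 = 19.

19 working days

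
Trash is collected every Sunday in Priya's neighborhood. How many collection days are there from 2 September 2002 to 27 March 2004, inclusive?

81 Sundays

2 September 2002 is a Monday.
That's 573 days from start to end, counting both.
573 = 7 × 81 + 6, so there are 81 full weeks plus 6 extra days.
Each full week contributes one Sunday: 81 so far.
The 6 extra days are Monday, Tuesday, Wednesday, Thursday, Friday, Saturday — none qualify.
Total: 81 + 0 = 81.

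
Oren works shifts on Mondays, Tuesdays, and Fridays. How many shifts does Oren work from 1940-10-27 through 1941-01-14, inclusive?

35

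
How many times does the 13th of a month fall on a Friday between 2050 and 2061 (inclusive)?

19

Friday-the-13ths by year:
2050: May
2051: Jan, Oct
2052: Sep, Dec
2053: Jun
2054: Feb, Mar, Nov
2055: Aug
2056: Oct
2057: Apr, Jul
2058: Sep, Dec
2059: Jun
2060: Feb, Aug
2061: May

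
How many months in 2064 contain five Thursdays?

A month has five Thursdays exactly when Thursday falls within its first (length − 28) days.
Jan: 31 days, starts Tue → 5 of Tue, Wed, Thu ✓
Feb: 29 days, starts Fri → 5 of Fri
Mar: 31 days, starts Sat → 5 of Sat, Sun, Mon
Apr: 30 days, starts Tue → 5 of Tue, Wed
May: 31 days, starts Thu → 5 of Thu, Fri, Sat ✓
Jun: 30 days, starts Sun → 5 of Sun, Mon
Jul: 31 days, starts Tue → 5 of Tue, Wed, Thu ✓
Aug: 31 days, starts Fri → 5 of Fri, Sat, Sun
Sep: 30 days, starts Mon → 5 of Mon, Tue
Oct: 31 days, starts Wed → 5 of Wed, Thu, Fri ✓
Nov: 30 days, starts Sat → 5 of Sat, Sun
Dec: 31 days, starts Mon → 5 of Mon, Tue, Wed
Months with five Thursdays: Jan, May, Jul, Oct.

4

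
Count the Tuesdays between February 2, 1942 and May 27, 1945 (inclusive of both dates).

February 2, 1942 is a Monday.
The range spans 1211 days (inclusive of both endpoints).
1211 = 7 × 173, so the span is exactly 173 full weeks.
Each full week contributes one Tuesday: 173 so far.

173 Tuesdays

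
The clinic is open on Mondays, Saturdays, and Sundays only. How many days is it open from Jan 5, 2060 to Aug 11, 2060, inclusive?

94

Jan 5, 2060 is a Monday.
The range spans 220 days (inclusive of both endpoints).
220 = 7 × 31 + 3, so there are 31 full weeks plus 3 extra days.
Each full week contributes 3 days from the set (Mon, Sat, Sun): 31 × 3 = 93.
The 3 extra days are Mon, Tue, Wed — 1 of them qualifies.
Total: 93 + 1 = 94.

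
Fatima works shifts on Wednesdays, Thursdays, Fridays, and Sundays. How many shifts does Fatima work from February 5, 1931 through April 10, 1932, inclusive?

247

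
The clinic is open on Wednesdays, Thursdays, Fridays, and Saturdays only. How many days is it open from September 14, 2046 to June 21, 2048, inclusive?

September 14, 2046 is a Friday.
That's 647 days from start to end, counting both.
647 = 7 × 92 + 3, so there are 92 full weeks plus 3 extra days.
Each full week contributes 4 days from the set (Wed, Thu, Fri, Sat): 92 × 4 = 368.
The 3 extra days are Friday, Saturday, Sunday — 2 of them qualify.
Total: 368 + 2 = 370.

370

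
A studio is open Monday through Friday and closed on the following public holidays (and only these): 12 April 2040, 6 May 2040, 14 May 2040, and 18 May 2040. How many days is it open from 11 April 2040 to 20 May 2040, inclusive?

25

11 April 2040 is a Wednesday.
The range spans 40 days (inclusive of both endpoints).
40 = 7 × 5 + 5, so there are 5 full weeks plus 5 extra days.
Each full week contributes 5 weekdays (Mon–Fri): 5 × 5 = 25.
The 5 extra days are Wednesday, Thursday, Friday, Saturday, Sunday — 3 of them qualify.
Total: 25 + 3 = 28.
Holidays: 12 April 2040 (Thu); 6 May 2040 (Sun); 14 May 2040 (Mon); 18 May 2040 (Fri).
3 of the 4 holidays fall on weekdays; the rest are weekends and were already excluded.
Business days: 28 − 3 = 25.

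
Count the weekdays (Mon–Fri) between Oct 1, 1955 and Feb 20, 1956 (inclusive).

Oct 1, 1955 is a Saturday.
From Oct 1, 1955 to Feb 20, 1956 is 143 days inclusive.
143 = 7 × 20 + 3, so there are 20 full weeks plus 3 extra days.
Each full week contributes 5 weekdays (Mon–Fri): 20 × 5 = 100.
The 3 extra days are Sat, Sun, Mon — 1 of them qualifies.
Total: 100 + 1 = 101.

101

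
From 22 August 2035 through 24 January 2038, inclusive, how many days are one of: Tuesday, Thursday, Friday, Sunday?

22 August 2035 is a Wednesday.
That's 887 days from start to end, counting both.
887 = 7 × 126 + 5, so there are 126 full weeks plus 5 extra days.
Each full week contributes 4 days from the set (Tue, Thu, Fri, Sun): 126 × 4 = 504.
The 5 extra days are Wed, Thu, Fri, Sat, Sun — 3 of them qualify.
Total: 504 + 3 = 507.

507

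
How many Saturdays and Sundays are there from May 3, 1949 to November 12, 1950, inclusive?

160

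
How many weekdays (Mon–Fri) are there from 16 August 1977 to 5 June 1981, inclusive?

994 weekdays

16 August 1977 is a Tuesday.
The range spans 1390 days (inclusive of both endpoints).
1390 = 7 × 198 + 4, so there are 198 full weeks plus 4 extra days.
Each full week contributes 5 weekdays (Mon–Fri): 198 × 5 = 990.
The 4 extra days are Tue, Wed, Thu, Fri — 4 of them qualify.
Total: 990 + 4 = 994.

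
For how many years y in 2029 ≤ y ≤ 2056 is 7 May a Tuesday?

Day of week of May 7 in each year:
2029: Mon, 2030: Tue ✓, 2031: Wed, 2032: Fri, 2033: Sat, 2034: Sun, 2035: Mon, 2036: Wed, 2037: Thu, 2038: Fri, 2039: Sat, 2040: Mon, 2041: Tue ✓, 2042: Wed, 2043: Thu, 2044: Sat, 2045: Sun, 2046: Mon, 2047: Tue ✓, 2048: Thu, 2049: Fri, 2050: Sat, 2051: Sun, 2052: Tue ✓, 2053: Wed, 2054: Thu, 2055: Fri, 2056: Sun
Tuesdays: 2030, 2041, 2047, 2052.

4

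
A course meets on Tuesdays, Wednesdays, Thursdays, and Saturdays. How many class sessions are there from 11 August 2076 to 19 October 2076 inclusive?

11 August 2076 is a Tuesday.
The range spans 70 days (inclusive of both endpoints).
70 = 7 × 10, so the span is exactly 10 full weeks.
Each full week contributes 4 days from the set (Tue, Wed, Thu, Sat): 10 × 4 = 40.
Total: 40.

40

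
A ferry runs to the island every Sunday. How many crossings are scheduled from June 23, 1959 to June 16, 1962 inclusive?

June 23, 1959 is a Tuesday.
From June 23, 1959 to June 16, 1962 is 1090 days inclusive.
1090 = 7 × 155 + 5, so there are 155 full weeks plus 5 extra days.
Each full week contributes one Sunday: 155 so far.
The 5 extra days are Tue, Wed, Thu, Fri, Sat — none qualify.
Total: 155 + 0 = 155.

155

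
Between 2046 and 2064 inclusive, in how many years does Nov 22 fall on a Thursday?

Day of week of November 22 in each year:
2046: Thu ✓, 2047: Fri, 2048: Sun, 2049: Mon, 2050: Tue, 2051: Wed, 2052: Fri, 2053: Sat, 2054: Sun, 2055: Mon, 2056: Wed, 2057: Thu ✓, 2058: Fri, 2059: Sat, 2060: Mon, 2061: Tue, 2062: Wed, 2063: Thu ✓, 2064: Sat
Thursdays: 2046, 2057, 2063.

3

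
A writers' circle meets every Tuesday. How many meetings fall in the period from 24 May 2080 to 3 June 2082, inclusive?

24 May 2080 is a Friday.
The range spans 741 days (inclusive of both endpoints).
741 = 7 × 105 + 6, so there are 105 full weeks plus 6 extra days.
Each full week contributes one Tuesday: 105 so far.
The 6 extra days are Fri, Sat, Sun, Mon, Tue, Wed — 1 of them qualifies.
Total: 105 + 1 = 106.

106 Tuesdays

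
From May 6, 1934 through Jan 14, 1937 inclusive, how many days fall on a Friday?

May 6, 1934 is a Sunday.
The range spans 985 days (inclusive of both endpoints).
985 = 7 × 140 + 5, so there are 140 full weeks plus 5 extra days.
Each full week contributes one Friday: 140 so far.
The 5 extra days are Sun, Mon, Tue, Wed, Thu — none qualify.
Total: 140 + 0 = 140.

140 Fridays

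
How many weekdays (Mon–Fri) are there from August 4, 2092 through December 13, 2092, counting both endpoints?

August 4, 2092 is a Monday.
The range spans 132 days (inclusive of both endpoints).
132 = 7 × 18 + 6, so there are 18 full weeks plus 6 extra days.
Each full week contributes 5 weekdays (Mon–Fri): 18 × 5 = 90.
The 6 extra days are Mon, Tue, Wed, Thu, Fri, Sat — 5 of them qualify.
Total: 90 + 5 = 95.

95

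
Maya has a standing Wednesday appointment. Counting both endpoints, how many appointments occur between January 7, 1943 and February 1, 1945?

January 7, 1943 is a Thursday.
The range spans 757 days (inclusive of both endpoints).
757 = 7 × 108 + 1, so there are 108 full weeks plus 1 extra day.
Each full week contributes one Wednesday: 108 so far.
The 1 extra day is Thu — none qualify.
Total: 108 + 0 = 108.

108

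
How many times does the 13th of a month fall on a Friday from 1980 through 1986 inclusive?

Friday-the-13ths by year:
1980: Jun
1981: Feb, Mar, Nov
1982: Aug
1983: May
1984: Jan, Apr, Jul
1985: Sep, Dec
1986: Jun

12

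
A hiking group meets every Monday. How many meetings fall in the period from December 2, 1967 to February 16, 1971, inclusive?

168

December 2, 1967 is a Saturday.
That's 1173 days from start to end, counting both.
1173 = 7 × 167 + 4, so there are 167 full weeks plus 4 extra days.
Each full week contributes one Monday: 167 so far.
The 4 extra days are Sat, Sun, Mon, Tue — 1 of them qualifies.
Total: 167 + 1 = 168.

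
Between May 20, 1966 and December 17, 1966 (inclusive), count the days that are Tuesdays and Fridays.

May 20, 1966 is a Friday.
From May 20, 1966 to December 17, 1966 is 212 days inclusive.
212 = 7 × 30 + 2, so there are 30 full weeks plus 2 extra days.
Each full week contributes 2 days from the set (Tue, Fri): 30 × 2 = 60.
The 2 extra days are Fri, Sat — 1 of them qualifies.
Total: 60 + 1 = 61.

61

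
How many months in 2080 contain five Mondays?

A month has five Mondays exactly when Monday falls within its first (length − 28) days.
Jan: 31 days, starts Mon → 5 of Mon, Tue, Wed ✓
Feb: 29 days, starts Thu → 5 of Thu
Mar: 31 days, starts Fri → 5 of Fri, Sat, Sun
Apr: 30 days, starts Mon → 5 of Mon, Tue ✓
May: 31 days, starts Wed → 5 of Wed, Thu, Fri
Jun: 30 days, starts Sat → 5 of Sat, Sun
Jul: 31 days, starts Mon → 5 of Mon, Tue, Wed ✓
Aug: 31 days, starts Thu → 5 of Thu, Fri, Sat
Sep: 30 days, starts Sun → 5 of Sun, Mon ✓
Oct: 31 days, starts Tue → 5 of Tue, Wed, Thu
Nov: 30 days, starts Fri → 5 of Fri, Sat
Dec: 31 days, starts Sun → 5 of Sun, Mon, Tue ✓
Months with five Mondays: Jan, Apr, Jul, Sep, Dec.

5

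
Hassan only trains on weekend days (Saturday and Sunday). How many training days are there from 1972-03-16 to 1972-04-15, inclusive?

1972-03-16 is a Thursday.
The range spans 31 days (inclusive of both endpoints).
31 = 7 × 4 + 3, so there are 4 full weeks plus 3 extra days.
Each full week contributes 2 weekend days (Sat, Sun): 4 × 2 = 8.
The 3 extra days are Thu, Fri, Sat — 1 of them qualifies.
Total: 8 + 1 = 9.

9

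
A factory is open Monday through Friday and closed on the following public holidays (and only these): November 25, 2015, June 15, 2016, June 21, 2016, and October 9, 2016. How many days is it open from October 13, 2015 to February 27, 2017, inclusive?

357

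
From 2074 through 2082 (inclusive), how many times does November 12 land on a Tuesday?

Day of week of November 12 in each year:
2074: Mon, 2075: Tue ✓, 2076: Thu, 2077: Fri, 2078: Sat, 2079: Sun, 2080: Tue ✓, 2081: Wed, 2082: Thu
Tuesdays: 2075, 2080.

2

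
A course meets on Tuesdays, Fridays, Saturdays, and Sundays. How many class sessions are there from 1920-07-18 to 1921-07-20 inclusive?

1920-07-18 is a Sunday.
The range spans 368 days (inclusive of both endpoints).
368 = 7 × 52 + 4, so there are 52 full weeks plus 4 extra days.
Each full week contributes 4 days from the set (Tue, Fri, Sat, Sun): 52 × 4 = 208.
The 4 extra days are Sunday, Monday, Tuesday, Wednesday — 2 of them qualify.
Total: 208 + 2 = 210.

210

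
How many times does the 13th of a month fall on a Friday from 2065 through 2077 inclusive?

24

Friday-the-13ths by year:
2065: Feb, Mar, Nov
2066: Aug
2067: May
2068: Jan, Apr, Jul
2069: Sep, Dec
2070: Jun
2071: Feb, Mar, Nov
2072: May
2073: Jan, Oct
2074: Apr, Jul
2075: Sep, Dec
2076: Mar, Nov
2077: Aug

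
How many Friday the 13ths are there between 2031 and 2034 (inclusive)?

Friday-the-13ths by year:
2031: Jun
2032: Feb, Aug
2033: May
2034: Jan, Oct

6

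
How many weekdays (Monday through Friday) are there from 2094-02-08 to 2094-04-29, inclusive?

2094-02-08 is a Monday.
That's 81 days from start to end, counting both.
81 = 7 × 11 + 4, so there are 11 full weeks plus 4 extra days.
Each full week contributes 5 weekdays (Mon–Fri): 11 × 5 = 55.
The 4 extra days are Mon, Tue, Wed, Thu — 4 of them qualify.
Total: 55 + 4 = 59.

59 weekdays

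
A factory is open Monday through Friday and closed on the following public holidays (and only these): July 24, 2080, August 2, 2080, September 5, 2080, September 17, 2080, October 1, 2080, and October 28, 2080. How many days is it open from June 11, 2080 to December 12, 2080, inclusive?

127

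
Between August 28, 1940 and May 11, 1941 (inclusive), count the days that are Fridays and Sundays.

August 28, 1940 is a Wednesday.
From August 28, 1940 to May 11, 1941 is 257 days inclusive.
257 = 7 × 36 + 5, so there are 36 full weeks plus 5 extra days.
Each full week contributes 2 days from the set (Fri, Sun): 36 × 2 = 72.
The 5 extra days are Wednesday, Thursday, Friday, Saturday, Sunday — 2 of them qualify.
Total: 72 + 2 = 74.

74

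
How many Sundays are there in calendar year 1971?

1971-01-01 is a Friday.
From 1971-01-01 to 1971-12-31 is 365 days inclusive.
365 = 7 × 52 + 1, so there are 52 full weeks plus 1 extra day.
Each full week contributes one Sunday: 52 so far.
The 1 extra day is Friday — none qualify.
Total: 52 + 0 = 52.

52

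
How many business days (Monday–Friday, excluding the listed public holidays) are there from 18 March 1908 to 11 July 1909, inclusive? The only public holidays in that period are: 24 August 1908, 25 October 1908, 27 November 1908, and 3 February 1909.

340

18 March 1908 is a Wednesday.
From 18 March 1908 to 11 July 1909 is 481 days inclusive.
481 = 7 × 68 + 5, so there are 68 full weeks plus 5 extra days.
Each full week contributes 5 weekdays (Mon–Fri): 68 × 5 = 340.
The 5 extra days are Wednesday, Thursday, Friday, Saturday, Sunday — 3 of them qualify.
Total: 340 + 3 = 343.
Holidays: 24 August 1908 (Mon); 25 October 1908 (Sun); 27 November 1908 (Fri); 3 February 1909 (Wed).
3 of the 4 holidays fall on weekdays; the rest are weekends and were already excluded.
Business days: 343 − 3 = 340.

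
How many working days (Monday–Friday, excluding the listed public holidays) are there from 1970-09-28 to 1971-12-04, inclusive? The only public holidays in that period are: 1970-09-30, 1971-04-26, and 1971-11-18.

1970-09-28 is a Monday.
The range spans 433 days (inclusive of both endpoints).
433 = 7 × 61 + 6, so there are 61 full weeks plus 6 extra days.
Each full week contributes 5 weekdays (Mon–Fri): 61 × 5 = 305.
The 6 extra days are Mon, Tue, Wed, Thu, Fri, Sat — 5 of them qualify.
Total: 305 + 5 = 310.
Holidays: 1970-09-30 (Wed); 1971-04-26 (Mon); 1971-11-18 (Thu).
All 3 holidays fall on weekdays, so subtract 3.
Business days: 310 − 3 = 307.

307 working days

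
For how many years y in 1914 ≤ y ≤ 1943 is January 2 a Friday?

Day of week of January 2 in each year:
1914: Fri ✓, 1915: Sat, 1916: Sun, 1917: Tue, 1918: Wed, 1919: Thu, 1920: Fri ✓, 1921: Sun, 1922: Mon, 1923: Tue, 1924: Wed, 1925: Fri ✓, 1926: Sat, 1927: Sun, 1928: Mon, 1929: Wed, 1930: Thu, 1931: Fri ✓, 1932: Sat, 1933: Mon, 1934: Tue, 1935: Wed, 1936: Thu, 1937: Sat, 1938: Sun, 1939: Mon, 1940: Tue, 1941: Thu, 1942: Fri ✓, 1943: Sat
Fridays: 1914, 1920, 1925, 1931, 1942.

5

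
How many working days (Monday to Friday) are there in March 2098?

21

2098-03-01 is a Saturday.
From 2098-03-01 to 2098-03-31 is 31 days inclusive.
31 = 7 × 4 + 3, so there are 4 full weeks plus 3 extra days.
Each full week contributes 5 weekdays (Mon–Fri): 4 × 5 = 20.
The 3 extra days are Saturday, Sunday, Monday — 1 of them qualifies.
Total: 20 + 1 = 21.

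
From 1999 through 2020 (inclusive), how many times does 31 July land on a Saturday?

Day of week of July 31 in each year:
1999: Sat ✓, 2000: Mon, 2001: Tue, 2002: Wed, 2003: Thu, 2004: Sat ✓, 2005: Sun, 2006: Mon, 2007: Tue, 2008: Thu, 2009: Fri, 2010: Sat ✓, 2011: Sun, 2012: Tue, 2013: Wed, 2014: Thu, 2015: Fri, 2016: Sun, 2017: Mon, 2018: Tue, 2019: Wed, 2020: Fri
Saturdays: 1999, 2004, 2010.

3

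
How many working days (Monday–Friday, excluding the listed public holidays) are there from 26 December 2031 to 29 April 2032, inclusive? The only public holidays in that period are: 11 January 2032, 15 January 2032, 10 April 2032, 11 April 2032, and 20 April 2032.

26 December 2031 is a Friday.
That's 126 days from start to end, counting both.
126 = 7 × 18, so the span is exactly 18 full weeks.
Each full week contributes 5 weekdays (Mon–Fri): 18 × 5 = 90.
Total: 90.
Holidays: 11 January 2032 (Sun); 15 January 2032 (Thu); 10 April 2032 (Sat); 11 April 2032 (Sun); 20 April 2032 (Tue).
2 of the 5 holidays fall on weekdays; the rest are weekends and were already excluded.
Business days: 90 − 2 = 88.

88 working days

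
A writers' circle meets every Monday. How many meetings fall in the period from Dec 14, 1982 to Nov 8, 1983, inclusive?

Dec 14, 1982 is a Tuesday.
The range spans 330 days (inclusive of both endpoints).
330 = 7 × 47 + 1, so there are 47 full weeks plus 1 extra day.
Each full week contributes one Monday: 47 so far.
The 1 extra day is Tuesday — none qualify.
Total: 47 + 0 = 47.

47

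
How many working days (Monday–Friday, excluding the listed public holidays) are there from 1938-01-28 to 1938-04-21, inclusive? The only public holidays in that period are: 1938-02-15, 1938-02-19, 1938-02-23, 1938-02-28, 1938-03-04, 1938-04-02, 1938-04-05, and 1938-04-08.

54

1938-01-28 is a Friday.
That's 84 days from start to end, counting both.
84 = 7 × 12, so the span is exactly 12 full weeks.
Each full week contributes 5 weekdays (Mon–Fri): 12 × 5 = 60.
Total: 60.
Holidays: 1938-02-15 (Tue); 1938-02-19 (Sat); 1938-02-23 (Wed); 1938-02-28 (Mon); 1938-03-04 (Fri); 1938-04-02 (Sat); 1938-04-05 (Tue); 1938-04-08 (Fri).
6 of the 8 holidays fall on weekdays; the rest are weekends and were already excluded.
Business days: 60 − 6 = 54.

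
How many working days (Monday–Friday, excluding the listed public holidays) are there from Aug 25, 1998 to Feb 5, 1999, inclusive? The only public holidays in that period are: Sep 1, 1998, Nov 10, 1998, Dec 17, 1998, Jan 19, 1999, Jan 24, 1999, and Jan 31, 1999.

115

Aug 25, 1998 is a Tuesday.
That's 165 days from start to end, counting both.
165 = 7 × 23 + 4, so there are 23 full weeks plus 4 extra days.
Each full week contributes 5 weekdays (Mon–Fri): 23 × 5 = 115.
The 4 extra days are Tue, Wed, Thu, Fri — 4 of them qualify.
Total: 115 + 4 = 119.
Holidays: Sep 1, 1998 (Tue); Nov 10, 1998 (Tue); Dec 17, 1998 (Thu); Jan 19, 1999 (Tue); Jan 24, 1999 (Sun); Jan 31, 1999 (Sun).
4 of the 6 holidays fall on weekdays; the rest are weekends and were already excluded.
Business days: 119 − 4 = 115.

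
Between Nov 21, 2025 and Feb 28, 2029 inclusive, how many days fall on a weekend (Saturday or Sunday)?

342

Nov 21, 2025 is a Friday.
From Nov 21, 2025 to Feb 28, 2029 is 1196 days inclusive.
1196 = 7 × 170 + 6, so there are 170 full weeks plus 6 extra days.
Each full week contributes 2 weekend days (Sat, Sun): 170 × 2 = 340.
The 6 extra days are Fri, Sat, Sun, Mon, Tue, Wed — 2 of them qualify.
Total: 340 + 2 = 342.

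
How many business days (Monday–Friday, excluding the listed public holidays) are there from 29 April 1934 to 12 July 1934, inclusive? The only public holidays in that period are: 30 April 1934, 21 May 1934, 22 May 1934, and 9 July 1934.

29 April 1934 is a Sunday.
That's 75 days from start to end, counting both.
75 = 7 × 10 + 5, so there are 10 full weeks plus 5 extra days.
Each full week contributes 5 weekdays (Mon–Fri): 10 × 5 = 50.
The 5 extra days are Sunday, Monday, Tuesday, Wednesday, Thursday — 4 of them qualify.
Total: 50 + 4 = 54.
Holidays: 30 April 1934 (Mon); 21 May 1934 (Mon); 22 May 1934 (Tue); 9 July 1934 (Mon).
All 4 holidays fall on weekdays, so subtract 4.
Business days: 54 − 4 = 50.

50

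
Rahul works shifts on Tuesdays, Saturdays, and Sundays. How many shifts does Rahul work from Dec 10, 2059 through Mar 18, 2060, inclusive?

Dec 10, 2059 is a Wednesday.
The range spans 100 days (inclusive of both endpoints).
100 = 7 × 14 + 2, so there are 14 full weeks plus 2 extra days.
Each full week contributes 3 days from the set (Tue, Sat, Sun): 14 × 3 = 42.
The 2 extra days are Wednesday, Thursday — none qualify.
Total: 42 + 0 = 42.

42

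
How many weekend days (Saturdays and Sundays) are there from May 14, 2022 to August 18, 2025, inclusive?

May 14, 2022 is a Saturday.
From May 14, 2022 to August 18, 2025 is 1193 days inclusive.
1193 = 7 × 170 + 3, so there are 170 full weeks plus 3 extra days.
Each full week contributes 2 weekend days (Sat, Sun): 170 × 2 = 340.
The 3 extra days are Saturday, Sunday, Monday — 2 of them qualify.
Total: 340 + 2 = 342.

342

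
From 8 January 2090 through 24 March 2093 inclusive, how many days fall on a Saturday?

167

8 January 2090 is a Sunday.
The range spans 1172 days (inclusive of both endpoints).
1172 = 7 × 167 + 3, so there are 167 full weeks plus 3 extra days.
Each full week contributes one Saturday: 167 so far.
The 3 extra days are Sunday, Monday, Tuesday — none qualify.
Total: 167 + 0 = 167.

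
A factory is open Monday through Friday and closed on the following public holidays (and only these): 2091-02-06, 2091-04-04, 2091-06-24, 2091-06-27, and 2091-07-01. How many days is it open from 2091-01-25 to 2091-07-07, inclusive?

2091-01-25 is a Thursday.
That's 164 days from start to end, counting both.
164 = 7 × 23 + 3, so there are 23 full weeks plus 3 extra days.
Each full week contributes 5 weekdays (Mon–Fri): 23 × 5 = 115.
The 3 extra days are Thursday, Friday, Saturday — 2 of them qualify.
Total: 115 + 2 = 117.
Holidays: 2091-02-06 (Tue); 2091-04-04 (Wed); 2091-06-24 (Sun); 2091-06-27 (Wed); 2091-07-01 (Sun).
3 of the 5 holidays fall on weekdays; the rest are weekends and were already excluded.
Business days: 117 − 3 = 114.

114 working days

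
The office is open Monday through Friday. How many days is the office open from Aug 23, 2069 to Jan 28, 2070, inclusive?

Aug 23, 2069 is a Friday.
The range spans 159 days (inclusive of both endpoints).
159 = 7 × 22 + 5, so there are 22 full weeks plus 5 extra days.
Each full week contributes 5 weekdays (Mon–Fri): 22 × 5 = 110.
The 5 extra days are Fri, Sat, Sun, Mon, Tue — 3 of them qualify.
Total: 110 + 3 = 113.

113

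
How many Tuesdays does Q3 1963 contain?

Jul 1, 1963 is a Monday.
That's 92 days from start to end, counting both.
92 = 7 × 13 + 1, so there are 13 full weeks plus 1 extra day.
Each full week contributes one Tuesday: 13 so far.
The 1 extra day is Mon — none qualify.
Total: 13 + 0 = 13.

13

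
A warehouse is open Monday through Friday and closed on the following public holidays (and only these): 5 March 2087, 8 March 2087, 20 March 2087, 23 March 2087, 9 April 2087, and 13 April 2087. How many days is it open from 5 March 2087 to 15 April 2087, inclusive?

5 March 2087 is a Wednesday.
The range spans 42 days (inclusive of both endpoints).
42 = 7 × 6, so the span is exactly 6 full weeks.
Each full week contributes 5 weekdays (Mon–Fri): 6 × 5 = 30.
Holidays: 5 March 2087 (Wed); 8 March 2087 (Sat); 20 March 2087 (Thu); 23 March 2087 (Sun); 9 April 2087 (Wed); 13 April 2087 (Sun).
3 of the 6 holidays fall on weekdays; the rest are weekends and were already excluded.
Business days: 30 − 3 = 27.

27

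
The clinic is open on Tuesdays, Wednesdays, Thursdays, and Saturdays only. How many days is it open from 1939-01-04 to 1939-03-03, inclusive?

34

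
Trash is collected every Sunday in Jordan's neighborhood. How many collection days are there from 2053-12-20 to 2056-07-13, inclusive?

134 Sundays

2053-12-20 is a Saturday.
The range spans 937 days (inclusive of both endpoints).
937 = 7 × 133 + 6, so there are 133 full weeks plus 6 extra days.
Each full week contributes one Sunday: 133 so far.
The 6 extra days are Saturday, Sunday, Monday, Tuesday, Wednesday, Thursday — 1 of them qualifies.
Total: 133 + 1 = 134.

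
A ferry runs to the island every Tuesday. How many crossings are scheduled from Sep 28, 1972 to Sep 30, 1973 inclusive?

52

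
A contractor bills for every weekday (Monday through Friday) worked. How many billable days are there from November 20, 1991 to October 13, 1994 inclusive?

November 20, 1991 is a Wednesday.
The range spans 1059 days (inclusive of both endpoints).
1059 = 7 × 151 + 2, so there are 151 full weeks plus 2 extra days.
Each full week contributes 5 weekdays (Mon–Fri): 151 × 5 = 755.
The 2 extra days are Wed, Thu — 2 of them qualify.
Total: 755 + 2 = 757.

757 weekdays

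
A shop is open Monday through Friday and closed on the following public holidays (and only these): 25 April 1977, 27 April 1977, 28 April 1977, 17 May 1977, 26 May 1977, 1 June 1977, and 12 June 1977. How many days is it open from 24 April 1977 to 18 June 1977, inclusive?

34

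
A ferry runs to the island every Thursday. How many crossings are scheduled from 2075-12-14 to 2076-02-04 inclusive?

2075-12-14 is a Saturday.
The range spans 53 days (inclusive of both endpoints).
53 = 7 × 7 + 4, so there are 7 full weeks plus 4 extra days.
Each full week contributes one Thursday: 7 so far.
The 4 extra days are Sat, Sun, Mon, Tue — none qualify.
Total: 7 + 0 = 7.

7 Thursdays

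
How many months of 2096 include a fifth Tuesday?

4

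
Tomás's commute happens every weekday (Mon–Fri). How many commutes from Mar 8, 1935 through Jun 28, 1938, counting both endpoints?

863

Mar 8, 1935 is a Friday.
That's 1209 days from start to end, counting both.
1209 = 7 × 172 + 5, so there are 172 full weeks plus 5 extra days.
Each full week contributes 5 weekdays (Mon–Fri): 172 × 5 = 860.
The 5 extra days are Friday, Saturday, Sunday, Monday, Tuesday — 3 of them qualify.
Total: 860 + 3 = 863.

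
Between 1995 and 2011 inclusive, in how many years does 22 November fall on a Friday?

2

Day of week of November 22 in each year:
1995: Wed, 1996: Fri ✓, 1997: Sat, 1998: Sun, 1999: Mon, 2000: Wed, 2001: Thu, 2002: Fri ✓, 2003: Sat, 2004: Mon, 2005: Tue, 2006: Wed, 2007: Thu, 2008: Sat, 2009: Sun, 2010: Mon, 2011: Tue
Fridays: 1996, 2002.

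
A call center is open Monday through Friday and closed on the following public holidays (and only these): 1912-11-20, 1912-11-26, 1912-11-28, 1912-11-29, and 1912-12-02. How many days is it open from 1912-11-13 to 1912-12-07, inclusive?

13

1912-11-13 is a Wednesday.
From 1912-11-13 to 1912-12-07 is 25 days inclusive.
25 = 7 × 3 + 4, so there are 3 full weeks plus 4 extra days.
Each full week contributes 5 weekdays (Mon–Fri): 3 × 5 = 15.
The 4 extra days are Wednesday, Thursday, Friday, Saturday — 3 of them qualify.
Total: 15 + 3 = 18.
Holidays: 1912-11-20 (Wed); 1912-11-26 (Tue); 1912-11-28 (Thu); 1912-11-29 (Fri); 1912-12-02 (Mon).
All 5 holidays fall on weekdays, so subtract 5.
Business days: 18 − 5 = 13.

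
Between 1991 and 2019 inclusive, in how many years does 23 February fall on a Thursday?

4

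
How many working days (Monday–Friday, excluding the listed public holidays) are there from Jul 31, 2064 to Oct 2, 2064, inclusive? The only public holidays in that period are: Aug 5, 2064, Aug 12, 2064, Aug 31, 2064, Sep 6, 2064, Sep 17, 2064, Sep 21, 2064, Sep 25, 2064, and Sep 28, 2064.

42 working days

Jul 31, 2064 is a Thursday.
The range spans 64 days (inclusive of both endpoints).
64 = 7 × 9 + 1, so there are 9 full weeks plus 1 extra day.
Each full week contributes 5 weekdays (Mon–Fri): 9 × 5 = 45.
The 1 extra day is Thu — 1 of them qualifies.
Total: 45 + 1 = 46.
Holidays: Aug 5, 2064 (Tue); Aug 12, 2064 (Tue); Aug 31, 2064 (Sun); Sep 6, 2064 (Sat); Sep 17, 2064 (Wed); Sep 21, 2064 (Sun); Sep 25, 2064 (Thu); Sep 28, 2064 (Sun).
4 of the 8 holidays fall on weekdays; the rest are weekends and were already excluded.
Business days: 46 − 4 = 42.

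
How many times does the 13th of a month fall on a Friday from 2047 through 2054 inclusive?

14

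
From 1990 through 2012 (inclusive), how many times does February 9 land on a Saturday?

3

Day of week of February 9 in each year:
1990: Fri, 1991: Sat ✓, 1992: Sun, 1993: Tue, 1994: Wed, 1995: Thu, 1996: Fri, 1997: Sun, 1998: Mon, 1999: Tue, 2000: Wed, 2001: Fri, 2002: Sat ✓, 2003: Sun, 2004: Mon, 2005: Wed, 2006: Thu, 2007: Fri, 2008: Sat ✓, 2009: Mon, 2010: Tue, 2011: Wed, 2012: Thu
Saturdays: 1991, 2002, 2008.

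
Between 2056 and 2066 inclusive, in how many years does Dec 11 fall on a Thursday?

2

Day of week of December 11 in each year:
2056: Mon, 2057: Tue, 2058: Wed, 2059: Thu ✓, 2060: Sat, 2061: Sun, 2062: Mon, 2063: Tue, 2064: Thu ✓, 2065: Fri, 2066: Sat
Thursdays: 2059, 2064.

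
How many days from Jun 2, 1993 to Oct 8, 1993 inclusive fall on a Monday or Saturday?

Jun 2, 1993 is a Wednesday.
From Jun 2, 1993 to Oct 8, 1993 is 129 days inclusive.
129 = 7 × 18 + 3, so there are 18 full weeks plus 3 extra days.
Each full week contributes 2 days from the set (Mon, Sat): 18 × 2 = 36.
The 3 extra days are Wednesday, Thursday, Friday — none qualify.
Total: 36 + 0 = 36.

36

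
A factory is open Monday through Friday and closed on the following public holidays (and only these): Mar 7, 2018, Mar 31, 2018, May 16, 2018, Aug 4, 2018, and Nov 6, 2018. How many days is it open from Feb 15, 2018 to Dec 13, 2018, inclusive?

213

Feb 15, 2018 is a Thursday.
The range spans 302 days (inclusive of both endpoints).
302 = 7 × 43 + 1, so there are 43 full weeks plus 1 extra day.
Each full week contributes 5 weekdays (Mon–Fri): 43 × 5 = 215.
The 1 extra day is Thu — 1 of them qualifies.
Total: 215 + 1 = 216.
Holidays: Mar 7, 2018 (Wed); Mar 31, 2018 (Sat); May 16, 2018 (Wed); Aug 4, 2018 (Sat); Nov 6, 2018 (Tue).
3 of the 5 holidays fall on weekdays; the rest are weekends and were already excluded.
Business days: 216 − 3 = 213.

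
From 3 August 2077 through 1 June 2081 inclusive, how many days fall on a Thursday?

3 August 2077 is a Tuesday.
The range spans 1399 days (inclusive of both endpoints).
1399 = 7 × 199 + 6, so there are 199 full weeks plus 6 extra days.
Each full week contributes one Thursday: 199 so far.
The 6 extra days are Tuesday, Wednesday, Thursday, Friday, Saturday, Sunday — 1 of them qualifies.
Total: 199 + 1 = 200.

200 Thursdays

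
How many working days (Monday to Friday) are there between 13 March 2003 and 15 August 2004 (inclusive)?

372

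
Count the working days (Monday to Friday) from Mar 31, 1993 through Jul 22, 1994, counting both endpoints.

Mar 31, 1993 is a Wednesday.
That's 479 days from start to end, counting both.
479 = 7 × 68 + 3, so there are 68 full weeks plus 3 extra days.
Each full week contributes 5 weekdays (Mon–Fri): 68 × 5 = 340.
The 3 extra days are Wednesday, Thursday, Friday — 3 of them qualify.
Total: 340 + 3 = 343.

343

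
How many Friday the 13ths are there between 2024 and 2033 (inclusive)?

Friday-the-13ths by year:
2024: Sep, Dec
2025: Jun
2026: Feb, Mar, Nov
2027: Aug
2028: Oct
2029: Apr, Jul
2030: Sep, Dec
2031: Jun
2032: Feb, Aug
2033: May

16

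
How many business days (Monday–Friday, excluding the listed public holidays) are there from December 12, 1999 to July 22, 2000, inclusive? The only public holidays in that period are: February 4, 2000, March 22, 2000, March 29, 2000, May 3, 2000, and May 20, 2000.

156

December 12, 1999 is a Sunday.
From December 12, 1999 to July 22, 2000 is 224 days inclusive.
224 = 7 × 32, so the span is exactly 32 full weeks.
Each full week contributes 5 weekdays (Mon–Fri): 32 × 5 = 160.
Holidays: February 4, 2000 (Fri); March 22, 2000 (Wed); March 29, 2000 (Wed); May 3, 2000 (Wed); May 20, 2000 (Sat).
4 of the 5 holidays fall on weekdays; the rest are weekends and were already excluded.
Business days: 160 − 4 = 156.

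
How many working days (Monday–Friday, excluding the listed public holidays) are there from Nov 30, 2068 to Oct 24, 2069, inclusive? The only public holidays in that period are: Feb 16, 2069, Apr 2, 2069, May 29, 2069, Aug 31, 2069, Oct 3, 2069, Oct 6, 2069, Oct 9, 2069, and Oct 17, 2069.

Nov 30, 2068 is a Friday.
That's 329 days from start to end, counting both.
329 = 7 × 47, so the span is exactly 47 full weeks.
Each full week contributes 5 weekdays (Mon–Fri): 47 × 5 = 235.
Holidays: Feb 16, 2069 (Sat); Apr 2, 2069 (Tue); May 29, 2069 (Wed); Aug 31, 2069 (Sat); Oct 3, 2069 (Thu); Oct 6, 2069 (Sun); Oct 9, 2069 (Wed); Oct 17, 2069 (Thu).
5 of the 8 holidays fall on weekdays; the rest are weekends and were already excluded.
Business days: 235 − 5 = 230.

230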